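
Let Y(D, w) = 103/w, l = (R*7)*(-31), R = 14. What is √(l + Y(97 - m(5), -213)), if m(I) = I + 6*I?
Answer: I*√137852961/213 ≈ 55.122*I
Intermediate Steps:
m(I) = 7*I
l = -3038 (l = (14*7)*(-31) = 98*(-31) = -3038)
√(l + Y(97 - m(5), -213)) = √(-3038 + 103/(-213)) = √(-3038 + 103*(-1/213)) = √(-3038 - 103/213) = √(-647197/213) = I*√137852961/213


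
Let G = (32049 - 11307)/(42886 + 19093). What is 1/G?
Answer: 61979/20742 ≈ 2.9881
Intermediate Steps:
G = 20742/61979 ≈ 0.33466
1/G = 1/(20742/61979) = 61979/20742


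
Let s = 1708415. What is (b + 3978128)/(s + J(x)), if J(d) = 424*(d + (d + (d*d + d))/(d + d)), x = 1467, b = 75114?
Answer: 238426/155403 ≈ 1.5342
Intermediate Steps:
J(d) = 424*d + 212*(d² + 2*d)/d (J(d) = 424*(d + (d + (d² + d))/((2*d))) = 424*(d + (d + (d + d²))*(1/(2*d))) = 424*(d + (d² + 2*d)*(1/(2*d))) = 424*(d + (d² + 2*d)/(2*d)) = 424*d + 212*(d² + 2*d)/d)
(b + 3978128)/(s + J(x)) = (75114 + 3978128)/(1708415 + (424 + 636*1467)) = 4053242/(1708415 + (424 + 933012)) = 4053242/(1708415 + 933436) = 4053242/2641851 = 4053242*(1/2641851) = 238426/155403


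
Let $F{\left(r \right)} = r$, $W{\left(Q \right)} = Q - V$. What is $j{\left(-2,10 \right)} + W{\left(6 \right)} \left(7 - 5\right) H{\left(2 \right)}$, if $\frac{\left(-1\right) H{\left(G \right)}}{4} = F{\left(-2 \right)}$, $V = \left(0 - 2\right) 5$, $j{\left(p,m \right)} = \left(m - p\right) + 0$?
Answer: $268$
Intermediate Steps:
$j{\left(p,m \right)} = m - p$
$V = -10$ ($V = \left(-2\right) 5 = -10$)
$W{\left(Q \right)} = 10 + Q$ ($W{\left(Q \right)} = Q - -10 = Q + 10 = 10 + Q$)
$H{\left(G \right)} = 8$ ($H{\left(G \right)} = \left(-4\right) \left(-2\right) = 8$)
$j{\left(-2,10 \right)} + W{\left(6 \right)} \left(7 - 5\right) H{\left(2 \right)} = \left(10 - -2\right) + \left(10 + 6\right) \left(7 - 5\right) 8 = \left(10 + 2\right) + 16 \cdot 2 \cdot 8 = 12 + 32 \cdot 8 = 12 + 256 = 268$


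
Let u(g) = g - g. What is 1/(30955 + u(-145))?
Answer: 1/30955 ≈ 3.2305e-5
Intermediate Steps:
u(g) = 0
1/(30955 + u(-145)) = 1/(30955 + 0) = 1/30955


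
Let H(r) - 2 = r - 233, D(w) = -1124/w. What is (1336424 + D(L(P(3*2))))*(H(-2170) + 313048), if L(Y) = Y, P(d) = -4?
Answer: 415243398135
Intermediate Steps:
H(r) = -231 + r (H(r) = 2 + (r - 233) = 2 + (-233 + r) = -231 + r)
(1336424 + D(L(P(3*2))))*(H(-2170) + 313048) = (1336424 - 1124/(-4))*((-231 - 2170) + 313048) = (1336424 - 1124*(-¼))*(-2401 + 313048) = (1336424 + 281)*310647 = 1336705*310647 = 415243398135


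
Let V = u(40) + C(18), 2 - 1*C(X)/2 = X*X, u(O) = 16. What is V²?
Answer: 394384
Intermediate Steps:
C(X) = 4 - 2*X² (C(X) = 4 - 2*X*X = 4 - 2*X²)
V = -628 (V = 16 + (4 - 2*18²) = 16 + (4 - 2*324) = 16 + (4 - 648) = 16 - 644 = -628)
V² = (-628)² = 394384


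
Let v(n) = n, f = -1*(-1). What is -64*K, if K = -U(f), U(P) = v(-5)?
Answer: -320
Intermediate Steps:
f = 1
U(P) = -5
K = 5 (K = -1*(-5) = 5)
-64*K = -64*5 = -320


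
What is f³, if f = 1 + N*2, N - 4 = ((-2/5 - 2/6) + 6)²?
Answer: 3053042381843/11390625 ≈ 2.6803e+5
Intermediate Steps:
N = 7141/225 (N = 4 + ((-2/5 - 2/6) + 6)² = 4 + ((-2*⅕ - 2*⅙) + 6)² = 4 + ((-⅖ - ⅓) + 6)² = 4 + (-11/15 + 6)² = 4 + (79/15)² = 4 + 6241/225 = 7141/225 ≈ 31.738)
f = 14507/225 (f = 1 + (7141/225)*2 = 1 + 14282/225 = 14507/225 ≈ 64.476)
f³ = (14507/225)³ = 3053042381843/11390625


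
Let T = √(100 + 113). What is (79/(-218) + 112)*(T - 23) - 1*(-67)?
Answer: -545145/218 + 24337*√213/218 ≈ -871.37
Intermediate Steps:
T = √213 ≈ 14.595
(79/(-218) + 112)*(T - 23) - 1*(-67) = (79/(-218) + 112)*(√213 - 23) - 1*(-67) = (79*(-1/218) + 112)*(-23 + √213) + 67 = (-79/218 + 112)*(-23 + √213) + 67 = 24337*(-23 + √213)/218 + 67 = (-559751/218 + 24337*√213/218) + 67 = -545145/218 + 24337*√213/218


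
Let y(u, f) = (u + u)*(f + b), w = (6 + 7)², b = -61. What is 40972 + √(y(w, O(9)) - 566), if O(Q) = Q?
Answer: 40972 + I*√18142 ≈ 40972.0 + 134.69*I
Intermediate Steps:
w = 169 (w = 13² = 169)
y(u, f) = 2*u*(-61 + f) (y(u, f) = (u + u)*(f - 61) = (2*u)*(-61 + f) = 2*u*(-61 + f))
40972 + √(y(w, O(9)) - 566) = 40972 + √(2*169*(-61 + 9) - 566) = 40972 + √(2*169*(-52) - 566) = 40972 + √(-17576 - 566) = 40972 + √(-18142) = 40972 + I*√18142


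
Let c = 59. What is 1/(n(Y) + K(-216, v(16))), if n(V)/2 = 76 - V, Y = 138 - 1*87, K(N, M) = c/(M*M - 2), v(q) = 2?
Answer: 2/159 ≈ 0.012579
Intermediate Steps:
K(N, M) = 59/(-2 + M**2) (K(N, M) = 59/(M*M - 2) = 59/(M**2 - 2) = 59/(-2 + M**2))
Y = 51 (Y = 138 - 87 = 51)
n(V) = 152 - 2*V (n(V) = 2*(76 - V) = 152 - 2*V)
1/(n(Y) + K(-216, v(16))) = 1/((152 - 2*51) + 59/(-2 + 2**2)) = 1/((152 - 102) + 59/(-2 + 4)) = 1/(50 + 59/2) = 1/(159/2) = 2/159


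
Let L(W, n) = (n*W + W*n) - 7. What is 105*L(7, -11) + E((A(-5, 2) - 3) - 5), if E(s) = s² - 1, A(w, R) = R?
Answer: -16870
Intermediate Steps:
L(W, n) = -7 + 2*W*n (L(W, n) = (W*n + W*n) - 7 = 2*W*n - 7 = -7 + 2*W*n)
E(s) = -1 + s²
105*L(7, -11) + E((A(-5, 2) - 3) - 5) = 105*(-7 + 2*7*(-11)) + (-1 + ((2 - 3) - 5)²) = 105*(-7 - 154) + (-1 + (-1 - 5)²) = 105*(-161) + (-1 + (-6)²) = -16905 + (-1 + 36) = -16905 + 35 = -16870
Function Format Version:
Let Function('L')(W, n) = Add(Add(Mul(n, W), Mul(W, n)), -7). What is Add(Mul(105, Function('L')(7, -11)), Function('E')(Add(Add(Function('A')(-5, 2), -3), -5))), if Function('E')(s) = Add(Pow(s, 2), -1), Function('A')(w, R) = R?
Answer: -16870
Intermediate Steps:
Function('L')(W, n) = Add(-7, Mul(2, W, n)) (Function('L')(W, n) = Add(Add(Mul(W, n), Mul(W, n)), -7) = Add(Mul(2, W, n), -7) = Add(-7, Mul(2, W, n)))
Function('E')(s) = Add(-1, Pow(s, 2))
Add(Mul(105, Function('L')(7, -11)), Function('E')(Add(Add(Function('A')(-5, 2), -3), -5))) = Add(Mul(105, Add(-7, Mul(2, 7, -11))), Add(-1, Pow(Add(Add(2, -3), -5), 2))) = Add(Mul(105, Add(-7, -154)), Add(-1, Pow(Add(-1, -5), 2))) = Add(Mul(105, -161), Add(-1, Pow(-6, 2))) = Add(-16905, Add(-1, 36)) = Add(-16905, 35) = -16870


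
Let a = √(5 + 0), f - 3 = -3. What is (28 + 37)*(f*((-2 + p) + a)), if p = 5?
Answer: 0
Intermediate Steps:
f = 0 (f = 3 - 3 = 0)
a = √5 ≈ 2.2361
(28 + 37)*(f*((-2 + p) + a)) = (28 + 37)*(0*((-2 + 5) + √5)) = 65*(0*(3 + √5)) = 65*0 = 0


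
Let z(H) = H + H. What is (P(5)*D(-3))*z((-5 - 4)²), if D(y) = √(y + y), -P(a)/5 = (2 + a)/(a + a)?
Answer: -567*I*√6 ≈ -1388.9*I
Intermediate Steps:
P(a) = -5*(2 + a)/(2*a) (P(a) = -5*(2 + a)/(a + a) = -5*(2 + a)/(2*a))
z(H) = 2*H
D(y) = √2*√y (D(y) = √(2*y) = √2*√y)
(P(5)*D(-3))*z((-5 - 4)²) = ((-5/2 - 5/5)*(√2*√(-3)))*(2*(-5 - 4)²) = ((-5/2 - 5*⅕)*(√2*(I*√3)))*(2*(-9)²) = ((-5/2 - 1)*(I*√6))*(2*81) = -7*I*√6/2*162 = -567*I*√6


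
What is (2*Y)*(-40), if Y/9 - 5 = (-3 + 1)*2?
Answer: -720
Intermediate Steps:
Y = 9 (Y = 45 + 9*((-3 + 1)*2) = 45 + 9*(-2*2) = 45 + 9*(-4) = 45 - 36 = 9)
(2*Y)*(-40) = (2*9)*(-40) = 18*(-40) = -720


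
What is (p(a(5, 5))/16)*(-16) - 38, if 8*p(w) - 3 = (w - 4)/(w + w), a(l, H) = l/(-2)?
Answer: -3083/80 ≈ -38.537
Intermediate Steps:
a(l, H) = -l/2 (a(l, H) = l*(-½) = -l/2)
p(w) = 3/8 + (-4 + w)/(16*w) (p(w) = 3/8 + ((w - 4)/(w + w))/8 = 3/8 + ((-4 + w)/((2*w)))/8 = 3/8 + ((-4 + w)*(1/(2*w)))/8 = 3/8 + ((-4 + w)/(2*w))/8 = 3/8 + (-4 + w)/(16*w))
(p(a(5, 5))/16)*(-16) - 38 = (((-4 + 7*(-½*5))/(16*((-½*5))))/16)*(-16) - 38 = (((-4 + 7*(-5/2))/(16*(-5/2)))*(1/16))*(-16) - 38 = (((1/16)*(-⅖)*(-4 - 35/2))*(1/16))*(-16) - 38 = (((1/16)*(-⅖)*(-43/2))*(1/16))*(-16) - 38 = ((43/80)*(1/16))*(-16) - 38 = (43/1280)*(-16) - 38 = -43/80 - 38 = -3083/80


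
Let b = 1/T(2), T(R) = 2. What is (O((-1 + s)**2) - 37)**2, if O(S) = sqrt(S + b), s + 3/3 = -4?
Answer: (74 - sqrt(146))**2/4 ≈ 958.43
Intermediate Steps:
s = -5 (s = -1 - 4 = -5)
b = 1/2 ≈ 0.50000
O(S) = sqrt(1/2 + S) (O(S) = sqrt(S + 1/2) = sqrt(1/2 + S))
(O((-1 + s)**2) - 37)**2 = (sqrt(2 + 4*(-1 - 5)**2)/2 - 37)**2 = (sqrt(2 + 4*(-6)**2)/2 - 37)**2 = (sqrt(2 + 4*36)/2 - 37)**2 = (sqrt(2 + 144)/2 - 37)**2 = (sqrt(146)/2 - 37)**2 = (-37 + sqrt(146)/2)**2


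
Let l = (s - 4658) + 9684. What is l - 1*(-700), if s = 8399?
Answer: 14125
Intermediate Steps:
l = 13425 (l = (8399 - 4658) + 9684 = 3741 + 9684 = 13425)
l - 1*(-700) = 13425 - 1*(-700) = 13425 + 700 = 14125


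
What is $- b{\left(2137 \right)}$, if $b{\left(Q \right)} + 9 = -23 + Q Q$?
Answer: $-4566737$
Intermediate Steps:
$b{\left(Q \right)} = -32 + Q^{2}$ ($b{\left(Q \right)} = -9 + \left(-23 + Q Q\right) = -9 + \left(-23 + Q^{2}\right) = -32 + Q^{2}$)
$- b{\left(2137 \right)} = - (-32 + 2137^{2}) = - (-32 + 4566769) = \left(-1\right) 4566737 = -4566737$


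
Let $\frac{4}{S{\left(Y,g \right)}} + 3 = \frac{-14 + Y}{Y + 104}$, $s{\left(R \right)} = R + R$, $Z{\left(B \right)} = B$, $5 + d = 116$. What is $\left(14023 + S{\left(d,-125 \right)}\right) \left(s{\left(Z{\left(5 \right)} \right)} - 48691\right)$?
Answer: $- \frac{93513085416}{137} \approx -6.8258 \cdot 10^{8}$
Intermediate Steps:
$d = 111$ ($d = -5 + 116 = 111$)
$s{\left(R \right)} = 2 R$
$S{\left(Y,g \right)} = \frac{4}{-3 + \frac{-14 + Y}{104 + Y}}$ ($S{\left(Y,g \right)} = \frac{4}{-3 + \frac{-14 + Y}{Y + 104}} = \frac{4}{-3 + \frac{-14 + Y}{104 + Y}}$)
$\left(14023 + S{\left(d,-125 \right)}\right) \left(s{\left(Z{\left(5 \right)} \right)} - 48691\right) = \left(14023 + \frac{2 \left(-104 - 111\right)}{163 + 111}\right) \left(2 \cdot 5 - 48691\right) = \left(14023 + \frac{2 \left(-104 - 111\right)}{274}\right) \left(10 - 48691\right) = \left(14023 + 2 \cdot \frac{1}{274} \left(-215\right)\right) \left(-48681\right) = \left(14023 - \frac{215}{137}\right) \left(-48681\right) = \frac{1920936}{137} \left(-48681\right) = - \frac{93513085416}{137}$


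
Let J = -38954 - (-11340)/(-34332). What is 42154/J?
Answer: -120602594/111448339 ≈ -1.0821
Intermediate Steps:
J = -111448339/2861 (J = -38954 - (-11340)*(-1)/34332 = -38954 - 1*945/2861 = -38954 - 945/2861 = -111448339/2861 ≈ -38954.)
42154/J = 42154/(-111448339/2861) = 42154*(-2861/111448339) = -120602594/111448339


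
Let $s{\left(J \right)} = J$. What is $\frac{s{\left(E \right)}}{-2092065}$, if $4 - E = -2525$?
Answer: $- \frac{843}{697355} \approx -0.0012089$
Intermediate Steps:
$E = 2529$ ($E = 4 - -2525 = 4 + 2525 = 2529$)
$\frac{s{\left(E \right)}}{-2092065} = \frac{2529}{-2092065} = 2529 \left(- \frac{1}{2092065}\right) = - \frac{843}{697355}$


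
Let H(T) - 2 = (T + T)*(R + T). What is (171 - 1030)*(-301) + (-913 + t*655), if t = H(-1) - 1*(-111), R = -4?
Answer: 338211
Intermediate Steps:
H(T) = 2 + 2*T*(-4 + T) (H(T) = 2 + (T + T)*(-4 + T) = 2 + (2*T)*(-4 + T) = 2 + 2*T*(-4 + T))
t = 123 (t = (2 - 8*(-1) + 2*(-1)**2) - 1*(-111) = (2 + 8 + 2*1) + 111 = (2 + 8 + 2) + 111 = 12 + 111 = 123)
(171 - 1030)*(-301) + (-913 + t*655) = (171 - 1030)*(-301) + (-913 + 123*655) = -859*(-301) + (-913 + 80565) = 258559 + 79652 = 338211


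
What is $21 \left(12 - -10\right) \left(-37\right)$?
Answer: $-17094$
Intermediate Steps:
$21 \left(12 - -10\right) \left(-37\right) = 21 \left(12 + 10\right) \left(-37\right) = 21 \cdot 22 \left(-37\right) = 462 \left(-37\right) = -17094$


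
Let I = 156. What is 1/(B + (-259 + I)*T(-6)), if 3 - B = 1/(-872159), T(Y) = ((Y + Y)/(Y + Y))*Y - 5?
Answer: 872159/990772625 ≈ 0.00088028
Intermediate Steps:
T(Y) = -5 + Y (T(Y) = ((2*Y)/((2*Y)))*Y - 5 = ((2*Y)*(1/(2*Y)))*Y - 5 = 1*Y - 5 = Y - 5 = -5 + Y)
B = 2616478/872159 (B = 3 - 1/(-872159) = 3 - 1*(-1/872159) = 3 + 1/872159 = 2616478/872159 ≈ 3.0000)
1/(B + (-259 + I)*T(-6)) = 1/(2616478/872159 + (-259 + 156)*(-5 - 6)) = 1/(2616478/872159 - 103*(-11)) = 1/(2616478/872159 + 1133) = 1/(990772625/872159) = 872159/990772625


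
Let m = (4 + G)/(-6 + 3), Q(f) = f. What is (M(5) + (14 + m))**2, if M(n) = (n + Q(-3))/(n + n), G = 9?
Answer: 21904/225 ≈ 97.351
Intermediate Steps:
M(n) = (-3 + n)/(2*n) (M(n) = (n - 3)/(n + n) = (-3 + n)/((2*n)) = (-3 + n)*(1/(2*n)) = (-3 + n)/(2*n))
m = -13/3 (m = (4 + 9)/(-6 + 3) = 13/(-3) = 13*(-1/3) = -13/3 ≈ -4.3333)
(M(5) + (14 + m))**2 = ((1/2)*(-3 + 5)/5 + (14 - 13/3))**2 = ((1/2)*(1/5)*2 + 29/3)**2 = (1/5 + 29/3)**2 = (148/15)**2 = 21904/225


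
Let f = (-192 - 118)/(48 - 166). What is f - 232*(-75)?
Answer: 1026755/59 ≈ 17403.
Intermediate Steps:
f = 155/59 (f = -310/(-118) = -310*(-1/118) = 155/59 ≈ 2.6271)
f - 232*(-75) = 155/59 - 232*(-75) = 155/59 + 17400 = 1026755/59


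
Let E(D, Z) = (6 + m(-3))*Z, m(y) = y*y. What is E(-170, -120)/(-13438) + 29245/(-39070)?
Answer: -32266831/52502266 ≈ -0.61458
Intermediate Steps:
m(y) = y**2
E(D, Z) = 15*Z (E(D, Z) = (6 + (-3)**2)*Z = (6 + 9)*Z = 15*Z)
E(-170, -120)/(-13438) + 29245/(-39070) = (15*(-120))/(-13438) + 29245/(-39070) = -1800*(-1/13438) + 29245*(-1/39070) = 900/6719 - 5849/7814 = -32266831/52502266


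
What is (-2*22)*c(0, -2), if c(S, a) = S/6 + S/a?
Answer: 0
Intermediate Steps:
c(S, a) = S/6 + S/a (c(S, a) = S*(⅙) + S/a = S/6 + S/a)
(-2*22)*c(0, -2) = (-2*22)*((⅙)*0 + 0/(-2)) = -44*(0 + 0*(-½)) = -44*(0 + 0) = -44*0 = 0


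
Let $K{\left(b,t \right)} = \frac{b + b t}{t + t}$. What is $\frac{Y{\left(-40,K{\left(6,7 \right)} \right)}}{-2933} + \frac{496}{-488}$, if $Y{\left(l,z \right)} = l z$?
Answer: $- \frac{1214362}{1252391} \approx -0.96964$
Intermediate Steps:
$K{\left(b,t \right)} = \frac{b + b t}{2 t}$
$\frac{Y{\left(-40,K{\left(6,7 \right)} \right)}}{-2933} + \frac{496}{-488} = \frac{\left(-40\right) \frac{1}{2} \cdot 6 \cdot \frac{1}{7} \left(1 + 7\right)}{-2933} + \frac{496}{-488} = - 40 \cdot \frac{1}{2} \cdot 6 \cdot \frac{1}{7} \cdot 8 \left(- \frac{1}{2933}\right) + 496 \left(- \frac{1}{488}\right) = \left(-40\right) \frac{24}{7} \left(- \frac{1}{2933}\right) - \frac{62}{61} = \left(- \frac{960}{7}\right) \left(- \frac{1}{2933}\right) - \frac{62}{61} = \frac{960}{20531} - \frac{62}{61} = - \frac{1214362}{1252391}$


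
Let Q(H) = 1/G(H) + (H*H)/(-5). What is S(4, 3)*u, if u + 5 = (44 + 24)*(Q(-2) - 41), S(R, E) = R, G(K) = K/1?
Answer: -57628/5 ≈ -11526.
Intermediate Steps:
G(K) = K (G(K) = K*1 = K)
Q(H) = 1/H - H²/5 (Q(H) = 1/H + (H*H)/(-5) = 1/H + H²*(-⅕) = 1/H - H²/5)
u = -14407/5 (u = -5 + (44 + 24)*((⅕)*(5 - 1*(-2)³)/(-2) - 41) = -5 + 68*((⅕)*(-½)*(5 - 1*(-8)) - 41) = -5 + 68*((⅕)*(-½)*(5 + 8) - 41) = -5 + 68*((⅕)*(-½)*13 - 41) = -5 + 68*(-13/10 - 41) = -5 + 68*(-423/10) = -5 - 14382/5 = -14407/5 ≈ -2881.4)
S(4, 3)*u = 4*(-14407/5) = -57628/5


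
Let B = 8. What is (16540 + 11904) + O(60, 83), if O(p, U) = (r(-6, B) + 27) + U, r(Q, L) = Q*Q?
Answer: 28590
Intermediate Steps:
r(Q, L) = Q²
O(p, U) = 63 + U (O(p, U) = ((-6)² + 27) + U = (36 + 27) + U = 63 + U)
(16540 + 11904) + O(60, 83) = (16540 + 11904) + (63 + 83) = 28444 + 146 = 28590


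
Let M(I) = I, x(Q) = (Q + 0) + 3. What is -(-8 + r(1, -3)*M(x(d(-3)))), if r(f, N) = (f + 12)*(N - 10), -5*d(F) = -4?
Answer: 3251/5 ≈ 650.20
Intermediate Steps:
d(F) = ⅘ (d(F) = -⅕*(-4) = ⅘)
x(Q) = 3 + Q (x(Q) = Q + 3 = 3 + Q)
r(f, N) = (-10 + N)*(12 + f) (r(f, N) = (12 + f)*(-10 + N) = (-10 + N)*(12 + f))
-(-8 + r(1, -3)*M(x(d(-3)))) = -(-8 + (-120 - 10*1 + 12*(-3) - 3*1)*(3 + ⅘)) = -(-8 + (-120 - 10 - 36 - 3)*(19/5)) = -(-8 - 169*19/5) = -(-8 - 3211/5) = -1*(-3251/5) = 3251/5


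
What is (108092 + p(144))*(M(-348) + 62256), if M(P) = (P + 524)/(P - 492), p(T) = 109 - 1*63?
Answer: 235627583468/35 ≈ 6.7322e+9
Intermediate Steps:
p(T) = 46 (p(T) = 109 - 63 = 46)
M(P) = (524 + P)/(-492 + P)
(108092 + p(144))*(M(-348) + 62256) = (108092 + 46)*((524 - 348)/(-492 - 348) + 62256) = 108138*(176/(-840) + 62256) = 108138*(-1/840*176 + 62256) = 108138*(-22/105 + 62256) = 108138*(6536858/105) = 235627583468/35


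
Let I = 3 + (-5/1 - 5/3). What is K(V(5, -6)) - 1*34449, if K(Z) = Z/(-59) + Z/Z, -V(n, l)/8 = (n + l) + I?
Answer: -6097408/177 ≈ -34449.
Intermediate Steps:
I = -11/3 (I = 3 + (-5*1 - 5*⅓) = 3 + (-5 - 5/3) = 3 - 20/3 = -11/3 ≈ -3.6667)
V(n, l) = 88/3 - 8*l - 8*n (V(n, l) = -8*((n + l) - 11/3) = -8*((l + n) - 11/3) = -8*(-11/3 + l + n) = 88/3 - 8*l - 8*n)
K(Z) = 1 - Z/59 (K(Z) = Z*(-1/59) + 1 = -Z/59 + 1 = 1 - Z/59)
K(V(5, -6)) - 1*34449 = (1 - (88/3 - 8*(-6) - 8*5)/59) - 1*34449 = (1 - (88/3 + 48 - 40)/59) - 34449 = (1 - 1/59*112/3) - 34449 = (1 - 112/177) - 34449 = 65/177 - 34449 = -6097408/177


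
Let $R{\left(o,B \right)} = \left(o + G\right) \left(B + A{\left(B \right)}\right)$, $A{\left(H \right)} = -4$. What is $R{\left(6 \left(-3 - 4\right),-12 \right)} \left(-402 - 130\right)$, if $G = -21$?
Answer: $-536256$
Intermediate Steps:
$R{\left(o,B \right)} = \left(-21 + o\right) \left(-4 + B\right)$ ($R{\left(o,B \right)} = \left(o - 21\right) \left(B - 4\right) = \left(-21 + o\right) \left(-4 + B\right)$)
$R{\left(6 \left(-3 - 4\right),-12 \right)} \left(-402 - 130\right) = \left(84 - -252 - 4 \cdot 6 \left(-3 - 4\right) - 12 \cdot 6 \left(-3 - 4\right)\right) \left(-402 - 130\right) = \left(84 + 252 - 4 \cdot 6 \left(-7\right) - 12 \cdot 6 \left(-7\right)\right) \left(-532\right) = \left(84 + 252 - -168 - -504\right) \left(-532\right) = \left(84 + 252 + 168 + 504\right) \left(-532\right) = 1008 \left(-532\right) = -536256$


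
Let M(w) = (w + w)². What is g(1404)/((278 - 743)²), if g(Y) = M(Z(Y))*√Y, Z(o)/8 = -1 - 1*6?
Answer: 25088*√39/72075 ≈ 2.1738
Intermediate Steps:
Z(o) = -56 (Z(o) = 8*(-1 - 1*6) = 8*(-1 - 6) = 8*(-7) = -56)
M(w) = 4*w² (M(w) = (2*w)² = 4*w²)
g(Y) = 12544*√Y (g(Y) = (4*(-56)²)*√Y = (4*3136)*√Y = 12544*√Y)
g(1404)/((278 - 743)²) = (12544*√1404)/((278 - 743)²) = (12544*(6*√39))/((-465)²) = (75264*√39)/216225 = (75264*√39)*(1/216225) = 25088*√39/72075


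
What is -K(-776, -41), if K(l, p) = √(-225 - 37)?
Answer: -I*√262 ≈ -16.186*I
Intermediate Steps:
K(l, p) = I*√262 (K(l, p) = √(-262) = I*√262)
-K(-776, -41) = -I*√262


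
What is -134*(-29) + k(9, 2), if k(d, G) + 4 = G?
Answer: 3884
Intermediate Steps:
k(d, G) = -4 + G
-134*(-29) + k(9, 2) = -134*(-29) + (-4 + 2) = 3886 - 2 = 3884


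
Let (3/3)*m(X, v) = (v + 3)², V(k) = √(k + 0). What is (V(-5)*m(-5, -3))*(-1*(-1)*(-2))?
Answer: 0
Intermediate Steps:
V(k) = √k
m(X, v) = (3 + v)² (m(X, v) = (v + 3)² = (3 + v)²)
(V(-5)*m(-5, -3))*(-1*(-1)*(-2)) = (√(-5)*(3 - 3)²)*(-1*(-1)*(-2)) = ((I*√5)*0²)*(1*(-2)) = ((I*√5)*0)*(-2) = 0*(-2) = 0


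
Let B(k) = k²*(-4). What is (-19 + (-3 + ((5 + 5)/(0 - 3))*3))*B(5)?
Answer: 3200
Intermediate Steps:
B(k) = -4*k²
(-19 + (-3 + ((5 + 5)/(0 - 3))*3))*B(5) = (-19 + (-3 + ((5 + 5)/(0 - 3))*3))*(-4*5²) = (-19 + (-3 + (10/(-3))*3))*(-4*25) = (-19 + (-3 + (10*(-⅓))*3))*(-100) = (-19 + (-3 - 10/3*3))*(-100) = (-19 + (-3 - 10))*(-100) = (-19 - 13)*(-100) = -32*(-100) = 3200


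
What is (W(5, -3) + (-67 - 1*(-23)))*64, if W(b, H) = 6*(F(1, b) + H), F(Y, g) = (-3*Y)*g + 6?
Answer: -7424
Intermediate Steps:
F(Y, g) = 6 - 3*Y*g (F(Y, g) = -3*Y*g + 6 = 6 - 3*Y*g)
W(b, H) = 36 - 18*b + 6*H (W(b, H) = 6*((6 - 3*1*b) + H) = 6*((6 - 3*b) + H) = 6*(6 + H - 3*b) = 36 - 18*b + 6*H)
(W(5, -3) + (-67 - 1*(-23)))*64 = ((36 - 18*5 + 6*(-3)) + (-67 - 1*(-23)))*64 = ((36 - 90 - 18) + (-67 + 23))*64 = (-72 - 44)*64 = -116*64 = -7424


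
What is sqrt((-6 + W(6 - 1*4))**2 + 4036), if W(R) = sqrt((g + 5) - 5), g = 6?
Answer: sqrt(4078 - 12*sqrt(6)) ≈ 63.629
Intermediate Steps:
W(R) = sqrt(6) (W(R) = sqrt((6 + 5) - 5) = sqrt(11 - 5) = sqrt(6))
sqrt((-6 + W(6 - 1*4))**2 + 4036) = sqrt((-6 + sqrt(6))**2 + 4036) = sqrt(4036 + (-6 + sqrt(6))**2)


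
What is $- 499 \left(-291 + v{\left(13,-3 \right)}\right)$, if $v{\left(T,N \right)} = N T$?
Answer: $164670$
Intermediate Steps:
$- 499 \left(-291 + v{\left(13,-3 \right)}\right) = - 499 \left(-291 - 39\right) = \left(-499\right) \left(-330\right) = 164670$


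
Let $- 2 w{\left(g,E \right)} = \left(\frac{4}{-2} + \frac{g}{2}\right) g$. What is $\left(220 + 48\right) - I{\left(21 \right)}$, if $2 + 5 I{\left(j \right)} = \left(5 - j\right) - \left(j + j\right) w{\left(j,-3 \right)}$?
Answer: $- \frac{4781}{10} \approx -478.1$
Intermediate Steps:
$w{\left(g,E \right)} = - \frac{g \left(-2 + \frac{g}{2}\right)}{2}$ ($w{\left(g,E \right)} = - \frac{\left(\frac{4}{-2} + \frac{g}{2}\right) g}{2} = - \frac{\left(4 \left(- \frac{1}{2}\right) + g \frac{1}{2}\right) g}{2} = - \frac{\left(-2 + \frac{g}{2}\right) g}{2} = - \frac{g \left(-2 + \frac{g}{2}\right)}{2}$)
$I{\left(j \right)} = \frac{3}{5} - \frac{j}{5} - \frac{j^{2} \left(4 - j\right)}{10}$ ($I{\left(j \right)} = - \frac{2}{5} + \frac{\left(5 - j\right) - \left(j + j\right) \frac{j \left(4 - j\right)}{4}}{5} = - \frac{2}{5} + \frac{\left(5 - j\right) - 2 j \frac{j \left(4 - j\right)}{4}}{5} = - \frac{2}{5} + \frac{\left(5 - j\right) - \frac{j^{2} \left(4 - j\right)}{2}}{5} = - \frac{2}{5} + \frac{5 - j - \frac{j^{2} \left(4 - j\right)}{2}}{5} = - \frac{2}{5} - \left(-1 + \frac{j}{5} + \frac{j^{2} \left(4 - j\right)}{10}\right) = \frac{3}{5} - \frac{j}{5} - \frac{j^{2} \left(4 - j\right)}{10}$)
$\left(220 + 48\right) - I{\left(21 \right)} = \left(220 + 48\right) - \left(\frac{3}{5} - \frac{21}{5} + \frac{21^{2} \left(-4 + 21\right)}{10}\right) = 268 - \left(\frac{3}{5} - \frac{21}{5} + \frac{1}{10} \cdot 441 \cdot 17\right) = 268 - \left(\frac{3}{5} - \frac{21}{5} + \frac{7497}{10}\right) = 268 - \frac{7461}{10} = - \frac{4781}{10}$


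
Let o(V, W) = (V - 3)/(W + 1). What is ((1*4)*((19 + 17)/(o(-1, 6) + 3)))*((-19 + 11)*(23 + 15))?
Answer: -306432/17 ≈ -18025.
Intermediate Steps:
o(V, W) = (-3 + V)/(1 + W)
((1*4)*((19 + 17)/(o(-1, 6) + 3)))*((-19 + 11)*(23 + 15)) = ((1*4)*((19 + 17)/((-3 - 1)/(1 + 6) + 3)))*((-19 + 11)*(23 + 15)) = (4*(36/(-4/7 + 3)))*(-8*38) = (4*(36/((⅐)*(-4) + 3)))*(-304) = (4*(36/(-4/7 + 3)))*(-304) = (4*(36/(17/7)))*(-304) = (4*(36*(7/17)))*(-304) = (4*(252/17))*(-304) = (1008/17)*(-304) = -306432/17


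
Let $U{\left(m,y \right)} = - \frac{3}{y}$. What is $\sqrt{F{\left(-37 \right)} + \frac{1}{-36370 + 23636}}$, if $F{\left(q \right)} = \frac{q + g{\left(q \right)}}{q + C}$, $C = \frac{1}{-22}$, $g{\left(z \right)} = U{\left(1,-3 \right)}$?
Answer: $\frac{\sqrt{104659193661730}}{10378210} \approx 0.98575$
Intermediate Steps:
$g{\left(z \right)} = 1$ ($g{\left(z \right)} = - \frac{3}{-3} = \left(-3\right) \left(- \frac{1}{3}\right) = 1$)
$C = - \frac{1}{22} \approx -0.045455$
$F{\left(q \right)} = \frac{1 + q}{- \frac{1}{22} + q}$ ($F{\left(q \right)} = \frac{q + 1}{q - \frac{1}{22}} = \frac{1 + q}{- \frac{1}{22} + q}$)
$\sqrt{F{\left(-37 \right)} + \frac{1}{-36370 + 23636}} = \sqrt{\frac{22 \left(1 - 37\right)}{-1 + 22 \left(-37\right)} + \frac{1}{-36370 + 23636}} = \sqrt{22 \frac{1}{-1 - 814} \left(-36\right) + \frac{1}{-12734}} = \sqrt{22 \frac{1}{-815} \left(-36\right) - \frac{1}{12734}} = \sqrt{22 \left(- \frac{1}{815}\right) \left(-36\right) - \frac{1}{12734}} = \sqrt{\frac{792}{815} - \frac{1}{12734}} = \sqrt{\frac{10084513}{10378210}} = \frac{\sqrt{104659193661730}}{10378210}$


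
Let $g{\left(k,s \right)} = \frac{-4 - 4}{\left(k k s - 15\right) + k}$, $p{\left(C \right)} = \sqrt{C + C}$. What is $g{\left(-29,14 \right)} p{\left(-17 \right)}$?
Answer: $- \frac{4 i \sqrt{34}}{5865} \approx - 0.0039768 i$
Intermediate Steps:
$p{\left(C \right)} = \sqrt{2} \sqrt{C}$ ($p{\left(C \right)} = \sqrt{2 C} = \sqrt{2} \sqrt{C}$)
$g{\left(k,s \right)} = - \frac{8}{-15 + k + s k^{2}}$ ($g{\left(k,s \right)} = - \frac{8}{\left(k^{2} s - 15\right) + k} = - \frac{8}{\left(s k^{2} - 15\right) + k} = - \frac{8}{\left(-15 + s k^{2}\right) + k} = - \frac{8}{-15 + k + s k^{2}}$)
$g{\left(-29,14 \right)} p{\left(-17 \right)} = - \frac{8}{-15 - 29 + 14 \left(-29\right)^{2}} \sqrt{2} \sqrt{-17} = - \frac{8}{-15 - 29 + 14 \cdot 841} \sqrt{2} i \sqrt{17} = - \frac{8}{-15 - 29 + 11774} i \sqrt{34} = - \frac{8}{11730} i \sqrt{34} = \left(-8\right) \frac{1}{11730} i \sqrt{34} = - \frac{4 i \sqrt{34}}{5865}$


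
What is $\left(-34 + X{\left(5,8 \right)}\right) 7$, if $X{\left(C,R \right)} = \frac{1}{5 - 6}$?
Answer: $-245$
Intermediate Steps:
$X{\left(C,R \right)} = -1$ ($X{\left(C,R \right)} = \frac{1}{-1} = -1$)
$\left(-34 + X{\left(5,8 \right)}\right) 7 = \left(-34 - 1\right) 7 = \left(-35\right) 7 = -245$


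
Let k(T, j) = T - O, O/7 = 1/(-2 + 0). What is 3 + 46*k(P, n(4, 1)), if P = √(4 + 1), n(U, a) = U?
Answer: 164 + 46*√5 ≈ 266.86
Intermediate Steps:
O = -7/2 (O = 7/(-2 + 0) = 7/(-2) = 7*(-½) = -7/2 ≈ -3.5000)
P = √5 ≈ 2.2361
k(T, j) = 7/2 + T (k(T, j) = T - 1*(-7/2) = T + 7/2 = 7/2 + T)
3 + 46*k(P, n(4, 1)) = 3 + 46*(7/2 + √5) = 3 + (161 + 46*√5) = 164 + 46*√5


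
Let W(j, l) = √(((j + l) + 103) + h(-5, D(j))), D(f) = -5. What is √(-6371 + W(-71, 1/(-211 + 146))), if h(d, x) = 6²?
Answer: √(-26917475 + 195*√31915)/65 ≈ 79.767*I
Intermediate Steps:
h(d, x) = 36
W(j, l) = √(139 + j + l) (W(j, l) = √(((j + l) + 103) + 36) = √((103 + j + l) + 36) = √(139 + j + l))
√(-6371 + W(-71, 1/(-211 + 146))) = √(-6371 + √(139 - 71 + 1/(-211 + 146))) = √(-6371 + √(139 - 71 + 1/(-65))) = √(-6371 + √(139 - 71 - 1/65)) = √(-6371 + √(4419/65)) = √(-6371 + 3*√31915/65)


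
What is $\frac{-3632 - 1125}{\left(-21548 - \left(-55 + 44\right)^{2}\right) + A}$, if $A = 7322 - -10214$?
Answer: $\frac{4757}{4133} \approx 1.151$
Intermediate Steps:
$A = 17536$ ($A = 7322 + 10214 = 17536$)
$\frac{-3632 - 1125}{\left(-21548 - \left(-55 + 44\right)^{2}\right) + A} = \frac{-3632 - 1125}{\left(-21548 - \left(-55 + 44\right)^{2}\right) + 17536} = - \frac{4757}{\left(-21548 - \left(-11\right)^{2}\right) + 17536} = - \frac{4757}{\left(-21548 - 121\right) + 17536} = - \frac{4757}{-21669 + 17536} = - \frac{4757}{-4133} = \left(-4757\right) \left(- \frac{1}{4133}\right) = \frac{4757}{4133}$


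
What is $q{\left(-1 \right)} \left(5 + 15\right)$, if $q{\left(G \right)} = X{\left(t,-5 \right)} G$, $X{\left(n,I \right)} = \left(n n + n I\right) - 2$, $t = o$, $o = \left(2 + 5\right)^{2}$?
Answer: $-43080$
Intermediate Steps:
$o = 49$ ($o = 7^{2} = 49$)
$t = 49$
$X{\left(n,I \right)} = -2 + n^{2} + I n$ ($X{\left(n,I \right)} = \left(n^{2} + I n\right) - 2 = -2 + n^{2} + I n$)
$q{\left(G \right)} = 2154 G$ ($q{\left(G \right)} = \left(-2 + 49^{2} - 245\right) G = \left(-2 + 2401 - 245\right) G = 2154 G$)
$q{\left(-1 \right)} \left(5 + 15\right) = 2154 \left(-1\right) \left(5 + 15\right) = \left(-2154\right) 20 = -43080$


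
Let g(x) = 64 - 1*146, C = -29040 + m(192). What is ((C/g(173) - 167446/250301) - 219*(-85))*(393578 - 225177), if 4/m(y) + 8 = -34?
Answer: 688403230132424230/215509161 ≈ 3.1943e+9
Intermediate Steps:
m(y) = -2/21 (m(y) = 4/(-8 - 34) = 4/(-42) = 4*(-1/42) = -2/21)
C = -609842/21 (C = -29040 - 2/21 = -609842/21 ≈ -29040.)
g(x) = -82 (g(x) = 64 - 146 = -82)
((C/g(173) - 167446/250301) - 219*(-85))*(393578 - 225177) = ((-609842/21/(-82) - 167446/250301) - 219*(-85))*(393578 - 225177) = ((-609842/21*(-1/82) - 167446*1/250301) + 18615)*168401 = ((304921/861 - 167446/250301) + 18615)*168401 = (76177860215/215509161 + 18615)*168401 = (4087880892230/215509161)*168401 = 688403230132424230/215509161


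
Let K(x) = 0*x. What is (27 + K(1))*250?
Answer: 6750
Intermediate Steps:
K(x) = 0
(27 + K(1))*250 = (27 + 0)*250 = 27*250 = 6750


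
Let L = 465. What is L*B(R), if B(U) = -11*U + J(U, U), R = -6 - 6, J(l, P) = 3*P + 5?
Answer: 46965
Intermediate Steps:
J(l, P) = 5 + 3*P
R = -12
B(U) = 5 - 8*U (B(U) = -11*U + (5 + 3*U) = 5 - 8*U)
L*B(R) = 465*(5 - 8*(-12)) = 465*(5 + 96) = 465*101 = 46965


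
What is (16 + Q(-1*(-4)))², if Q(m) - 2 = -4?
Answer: 196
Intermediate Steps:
Q(m) = -2 (Q(m) = 2 - 4 = -2)
(16 + Q(-1*(-4)))² = (16 - 2)² = 14² = 196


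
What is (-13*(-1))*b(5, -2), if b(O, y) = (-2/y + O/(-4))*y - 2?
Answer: -39/2 ≈ -19.500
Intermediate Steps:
b(O, y) = -2 + y*(-2/y - O/4) (b(O, y) = (-2/y + O*(-1/4))*y - 2 = (-2/y - O/4)*y - 2 = y*(-2/y - O/4) - 2 = -2 + y*(-2/y - O/4))
(-13*(-1))*b(5, -2) = (-13*(-1))*(-4 - 1/4*5*(-2)) = 13*(-4 + 5/2) = 13*(-3/2) = -39/2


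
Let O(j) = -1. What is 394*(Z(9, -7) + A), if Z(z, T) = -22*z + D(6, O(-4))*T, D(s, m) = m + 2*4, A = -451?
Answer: -275012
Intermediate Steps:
D(s, m) = 8 + m (D(s, m) = m + 8 = 8 + m)
Z(z, T) = -22*z + 7*T (Z(z, T) = -22*z + (8 - 1)*T = -22*z + 7*T)
394*(Z(9, -7) + A) = 394*((-22*9 + 7*(-7)) - 451) = 394*((-198 - 49) - 451) = 394*(-247 - 451) = 394*(-698) = -275012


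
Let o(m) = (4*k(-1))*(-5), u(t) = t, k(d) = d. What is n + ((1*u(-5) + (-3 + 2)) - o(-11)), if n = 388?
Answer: 362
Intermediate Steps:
o(m) = 20 (o(m) = (4*(-1))*(-5) = -4*(-5) = 20)
n + ((1*u(-5) + (-3 + 2)) - o(-11)) = 388 + ((1*(-5) + (-3 + 2)) - 1*20) = 388 + ((-5 - 1) - 20) = 388 + (-6 - 20) = 388 - 26 = 362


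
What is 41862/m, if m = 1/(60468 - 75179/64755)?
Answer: 54637307866594/21585 ≈ 2.5313e+9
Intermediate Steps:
m = 64755/3915530161 (m = 1/(60468 - 75179*1/64755) = 1/(60468 - 75179/64755) = 1/(3915530161/64755) = 64755/3915530161 ≈ 1.6538e-5)
41862/m = 41862/(64755/3915530161) = 41862*(3915530161/64755) = 54637307866594/21585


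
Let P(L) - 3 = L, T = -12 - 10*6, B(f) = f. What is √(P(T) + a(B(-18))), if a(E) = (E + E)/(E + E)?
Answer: 2*I*√17 ≈ 8.2462*I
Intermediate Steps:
a(E) = 1 (a(E) = (2*E)/((2*E)) = (2*E)*(1/(2*E)) = 1)
T = -72 (T = -12 - 60 = -72)
P(L) = 3 + L
√(P(T) + a(B(-18))) = √((3 - 72) + 1) = √(-69 + 1) = √(-68) = 2*I*√17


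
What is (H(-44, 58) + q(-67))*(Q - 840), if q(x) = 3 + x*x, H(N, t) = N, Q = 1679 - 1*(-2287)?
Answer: 13904448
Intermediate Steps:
Q = 3966 (Q = 1679 + 2287 = 3966)
q(x) = 3 + x²
(H(-44, 58) + q(-67))*(Q - 840) = (-44 + (3 + (-67)²))*(3966 - 840) = (-44 + (3 + 4489))*3126 = (-44 + 4492)*3126 = 4448*3126 = 13904448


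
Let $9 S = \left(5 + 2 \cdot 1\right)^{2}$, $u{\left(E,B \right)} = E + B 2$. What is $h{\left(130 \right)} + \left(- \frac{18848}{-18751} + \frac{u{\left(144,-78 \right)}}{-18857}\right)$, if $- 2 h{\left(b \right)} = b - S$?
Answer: $- \frac{389970155983}{6364576926} \approx -61.272$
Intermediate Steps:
$u{\left(E,B \right)} = E + 2 B$
$S = \frac{49}{9}$ ($S = \frac{\left(5 + 2 \cdot 1\right)^{2}}{9} = \frac{\left(5 + 2\right)^{2}}{9} = \frac{7^{2}}{9} = \frac{1}{9} \cdot 49 = \frac{49}{9} \approx 5.4444$)
$h{\left(b \right)} = \frac{49}{18} - \frac{b}{2}$ ($h{\left(b \right)} = - \frac{b - \frac{49}{9}}{2} = - \frac{- \frac{49}{9} + b}{2} = \frac{49}{18} - \frac{b}{2}$)
$h{\left(130 \right)} + \left(- \frac{18848}{-18751} + \frac{u{\left(144,-78 \right)}}{-18857}\right) = \left(\frac{49}{18} - 65\right) + \left(- \frac{18848}{-18751} + \frac{144 + 2 \left(-78\right)}{-18857}\right) = \left(\frac{49}{18} - 65\right) + \left(\left(-18848\right) \left(- \frac{1}{18751}\right) + \left(144 - 156\right) \left(- \frac{1}{18857}\right)\right) = - \frac{1121}{18} + \left(\frac{18848}{18751} - - \frac{12}{18857}\right) = - \frac{1121}{18} + \left(\frac{18848}{18751} + \frac{12}{18857}\right) = - \frac{1121}{18} + \frac{355641748}{353587607} = - \frac{389970155983}{6364576926}$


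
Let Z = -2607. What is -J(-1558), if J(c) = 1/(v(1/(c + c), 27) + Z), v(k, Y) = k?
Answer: 3116/8123413 ≈ 0.00038358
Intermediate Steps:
J(c) = 1/(-2607 + 1/(2*c)) (J(c) = 1/(1/(c + c) - 2607) = 1/(1/(2*c) - 2607) = 1/(-2607 + 1/(2*c)))
-J(-1558) = -(-2)*(-1558)/(-1 + 5214*(-1558)) = -(-2)*(-1558)/(-1 - 8123412) = -(-2)*(-1558)/(-8123413) = -(-2)*(-1558)*(-1)/8123413 = -1*(-3116/8123413) = 3116/8123413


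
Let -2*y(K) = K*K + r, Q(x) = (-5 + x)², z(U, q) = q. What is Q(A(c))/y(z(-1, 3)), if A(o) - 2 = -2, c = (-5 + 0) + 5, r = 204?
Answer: -50/213 ≈ -0.23474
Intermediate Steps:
c = 0 (c = -5 + 5 = 0)
A(o) = 0 (A(o) = 2 - 2 = 0)
y(K) = -102 - K²/2 (y(K) = -(K*K + 204)/2 = -(K² + 204)/2 = -(204 + K²)/2 = -102 - K²/2)
Q(A(c))/y(z(-1, 3)) = (-5 + 0)²/(-102 - ½*3²) = (-5)²/(-102 - ½*9) = 25/(-102 - 9/2) = 25/(-213/2) = 25*(-2/213) = -50/213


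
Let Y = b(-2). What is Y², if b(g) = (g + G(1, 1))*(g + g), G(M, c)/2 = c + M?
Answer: 64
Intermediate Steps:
G(M, c) = 2*M + 2*c (G(M, c) = 2*(c + M) = 2*(M + c) = 2*M + 2*c)
b(g) = 2*g*(4 + g) (b(g) = (g + (2*1 + 2*1))*(g + g) = (g + (2 + 2))*(2*g) = (g + 4)*(2*g) = (4 + g)*(2*g) = 2*g*(4 + g))
Y = -8 (Y = 2*(-2)*(4 - 2) = 2*(-2)*2 = -8)
Y² = (-8)² = 64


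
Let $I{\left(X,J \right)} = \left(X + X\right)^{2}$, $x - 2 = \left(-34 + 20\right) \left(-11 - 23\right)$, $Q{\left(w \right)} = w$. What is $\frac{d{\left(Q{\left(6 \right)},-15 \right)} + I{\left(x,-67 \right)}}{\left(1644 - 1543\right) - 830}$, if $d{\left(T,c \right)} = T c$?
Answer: $- \frac{913846}{729} \approx -1253.6$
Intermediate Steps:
$x = 478$ ($x = 2 + \left(-34 + 20\right) \left(-11 - 23\right) = 2 - -476 = 2 + 476 = 478$)
$I{\left(X,J \right)} = 4 X^{2}$ ($I{\left(X,J \right)} = \left(2 X\right)^{2} = 4 X^{2}$)
$\frac{d{\left(Q{\left(6 \right)},-15 \right)} + I{\left(x,-67 \right)}}{\left(1644 - 1543\right) - 830} = \frac{6 \left(-15\right) + 4 \cdot 478^{2}}{\left(1644 - 1543\right) - 830} = \frac{-90 + 4 \cdot 228484}{\left(1644 - 1543\right) - 830} = \frac{-90 + 913936}{101 - 830} = \frac{913846}{-729} = 913846 \left(- \frac{1}{729}\right) = - \frac{913846}{729}$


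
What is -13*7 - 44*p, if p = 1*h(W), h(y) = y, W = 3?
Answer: -223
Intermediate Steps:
p = 3 (p = 1*3 = 3)
-13*7 - 44*p = -13*7 - 44*3 = -91 - 132 = -223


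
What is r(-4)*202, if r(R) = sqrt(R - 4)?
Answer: 404*I*sqrt(2) ≈ 571.34*I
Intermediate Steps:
r(R) = sqrt(-4 + R)
r(-4)*202 = sqrt(-4 - 4)*202 = sqrt(-8)*202 = (2*I*sqrt(2))*202 = 404*I*sqrt(2)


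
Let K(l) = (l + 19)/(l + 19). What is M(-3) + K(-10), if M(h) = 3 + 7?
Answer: 11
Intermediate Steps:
M(h) = 10
K(l) = 1 (K(l) = (19 + l)/(19 + l) = 1)
M(-3) + K(-10) = 10 + 1 = 11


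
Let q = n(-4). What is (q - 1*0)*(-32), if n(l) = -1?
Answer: 32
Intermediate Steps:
q = -1
(q - 1*0)*(-32) = (-1 - 1*0)*(-32) = (-1 + 0)*(-32) = -1*(-32) = 32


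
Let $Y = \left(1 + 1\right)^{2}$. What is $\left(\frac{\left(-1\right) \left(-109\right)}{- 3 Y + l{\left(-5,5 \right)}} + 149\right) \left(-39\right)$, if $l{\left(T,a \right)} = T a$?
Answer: $- \frac{210756}{37} \approx -5696.1$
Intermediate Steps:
$Y = 4$ ($Y = 2^{2} = 4$)
$\left(\frac{\left(-1\right) \left(-109\right)}{- 3 Y + l{\left(-5,5 \right)}} + 149\right) \left(-39\right) = \left(\frac{\left(-1\right) \left(-109\right)}{\left(-3\right) 4 - 25} + 149\right) \left(-39\right) = \left(\frac{109}{-12 - 25} + 149\right) \left(-39\right) = \left(\frac{109}{-37} + 149\right) \left(-39\right) = \left(109 \left(- \frac{1}{37}\right) + 149\right) \left(-39\right) = \left(- \frac{109}{37} + 149\right) \left(-39\right) = \frac{5404}{37} \left(-39\right) = - \frac{210756}{37}$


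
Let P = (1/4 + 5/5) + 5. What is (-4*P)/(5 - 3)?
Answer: -25/2 ≈ -12.500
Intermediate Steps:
P = 25/4 (P = (1*(¼) + 5*(⅕)) + 5 = (¼ + 1) + 5 = 5/4 + 5 = 25/4 ≈ 6.2500)
(-4*P)/(5 - 3) = (-4*25/4)/(5 - 3) = -25/2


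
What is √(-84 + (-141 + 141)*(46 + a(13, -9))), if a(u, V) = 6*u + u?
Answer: 2*I*√21 ≈ 9.1651*I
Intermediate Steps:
a(u, V) = 7*u
√(-84 + (-141 + 141)*(46 + a(13, -9))) = √(-84 + (-141 + 141)*(46 + 7*13)) = √(-84 + 0*(46 + 91)) = √(-84 + 0*137) = √(-84 + 0) = √(-84) = 2*I*√21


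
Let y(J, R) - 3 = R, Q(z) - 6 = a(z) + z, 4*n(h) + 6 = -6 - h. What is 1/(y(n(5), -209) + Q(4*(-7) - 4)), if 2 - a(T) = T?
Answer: -1/198 ≈ -0.0050505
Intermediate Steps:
a(T) = 2 - T
n(h) = -3 - h/4 (n(h) = -3/2 + (-6 - h)/4 = -3/2 + (-3/2 - h/4) = -3 - h/4)
Q(z) = 8 (Q(z) = 6 + ((2 - z) + z) = 6 + 2 = 8)
y(J, R) = 3 + R
1/(y(n(5), -209) + Q(4*(-7) - 4)) = 1/((3 - 209) + 8) = 1/(-206 + 8) = 1/(-198) = -1/198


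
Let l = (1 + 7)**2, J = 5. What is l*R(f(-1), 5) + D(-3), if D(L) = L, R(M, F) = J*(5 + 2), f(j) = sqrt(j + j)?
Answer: 2237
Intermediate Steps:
f(j) = sqrt(2)*sqrt(j) (f(j) = sqrt(2*j) = sqrt(2)*sqrt(j))
R(M, F) = 35 (R(M, F) = 5*(5 + 2) = 5*7 = 35)
l = 64 (l = 8**2 = 64)
l*R(f(-1), 5) + D(-3) = 64*35 - 3 = 2240 - 3 = 2237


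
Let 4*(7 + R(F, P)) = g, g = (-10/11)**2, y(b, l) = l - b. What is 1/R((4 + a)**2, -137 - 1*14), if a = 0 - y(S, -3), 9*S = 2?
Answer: -121/822 ≈ -0.14720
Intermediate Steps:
S = 2/9 (S = (1/9)*2 = 2/9 ≈ 0.22222)
a = 29/9 (a = 0 - (-3 - 1*2/9) = 0 - (-3 - 2/9) = 0 - 1*(-29/9) = 0 + 29/9 = 29/9 ≈ 3.2222)
g = 100/121 (g = (-10*1/11)**2 = (-10/11)**2 = 100/121 ≈ 0.82645)
R(F, P) = -822/121 (R(F, P) = -7 + (1/4)*(100/121) = -7 + 25/121 = -822/121)
1/R((4 + a)**2, -137 - 1*14) = 1/(-822/121) = -121/822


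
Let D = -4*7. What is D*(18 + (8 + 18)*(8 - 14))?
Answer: 3864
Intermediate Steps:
D = -28
D*(18 + (8 + 18)*(8 - 14)) = -28*(18 + (8 + 18)*(8 - 14)) = -28*(18 + 26*(-6)) = -28*(18 - 156) = -28*(-138) = 3864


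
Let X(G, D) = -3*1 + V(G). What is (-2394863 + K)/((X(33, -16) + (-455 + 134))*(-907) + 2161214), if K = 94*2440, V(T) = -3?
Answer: -2165503/2457803 ≈ -0.88107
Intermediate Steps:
X(G, D) = -6 (X(G, D) = -3*1 - 3 = -3 - 3 = -6)
K = 229360
(-2394863 + K)/((X(33, -16) + (-455 + 134))*(-907) + 2161214) = (-2394863 + 229360)/((-6 + (-455 + 134))*(-907) + 2161214) = -2165503/((-6 - 321)*(-907) + 2161214) = -2165503/(-327*(-907) + 2161214) = -2165503/(296589 + 2161214) = -2165503/2457803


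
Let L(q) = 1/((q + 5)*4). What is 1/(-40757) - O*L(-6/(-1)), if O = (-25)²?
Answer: -25473169/1793308 ≈ -14.205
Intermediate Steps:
O = 625
L(q) = 1/(20 + 4*q) (L(q) = 1/((5 + q)*4) = 1/(20 + 4*q))
1/(-40757) - O*L(-6/(-1)) = 1/(-40757) - 625*1/(4*(5 - 6/(-1))) = -1/40757 - 625*1/(4*(5 - 6*(-1))) = -1/40757 - 625*1/(4*(5 + 6)) = -1/40757 - 625*(¼)/11 = -1/40757 - 625*(¼)*(1/11) = -1/40757 - 625/44 = -25473169/1793308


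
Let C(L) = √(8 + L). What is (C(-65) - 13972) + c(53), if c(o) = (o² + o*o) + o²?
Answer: -5545 + I*√57 ≈ -5545.0 + 7.5498*I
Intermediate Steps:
c(o) = 3*o² (c(o) = (o² + o²) + o² = 2*o² + o² = 3*o²)
(C(-65) - 13972) + c(53) = (√(8 - 65) - 13972) + 3*53² = (√(-57) - 13972) + 3*2809 = (I*√57 - 13972) + 8427 = (-13972 + I*√57) + 8427 = -5545 + I*√57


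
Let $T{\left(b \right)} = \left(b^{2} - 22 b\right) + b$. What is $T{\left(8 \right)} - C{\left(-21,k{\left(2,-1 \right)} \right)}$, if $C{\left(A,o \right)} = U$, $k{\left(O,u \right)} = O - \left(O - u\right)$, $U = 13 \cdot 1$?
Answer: $-117$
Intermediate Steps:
$U = 13$
$T{\left(b \right)} = b^{2} - 21 b$
$k{\left(O,u \right)} = u$
$C{\left(A,o \right)} = 13$
$T{\left(8 \right)} - C{\left(-21,k{\left(2,-1 \right)} \right)} = 8 \left(-21 + 8\right) - 13 = 8 \left(-13\right) - 13 = -104 - 13 = -117$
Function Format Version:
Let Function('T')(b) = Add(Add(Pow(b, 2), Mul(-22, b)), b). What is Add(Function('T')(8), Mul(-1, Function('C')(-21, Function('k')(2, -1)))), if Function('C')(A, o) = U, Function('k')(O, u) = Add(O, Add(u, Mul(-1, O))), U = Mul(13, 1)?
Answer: -117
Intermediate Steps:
U = 13
Function('T')(b) = Add(Pow(b, 2), Mul(-21, b))
Function('k')(O, u) = u
Function('C')(A, o) = 13
Add(Function('T')(8), Mul(-1, Function('C')(-21, Function('k')(2, -1)))) = Add(Mul(8, Add(-21, 8)), Mul(-1, 13)) = Add(Mul(8, -13), -13) = Add(-104, -13) = -117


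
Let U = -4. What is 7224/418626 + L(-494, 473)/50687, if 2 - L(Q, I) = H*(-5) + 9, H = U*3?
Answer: 4334807/272037129 ≈ 0.015935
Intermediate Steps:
H = -12 (H = -4*3 = -12)
L(Q, I) = -67 (L(Q, I) = 2 - (-12*(-5) + 9) = 2 - (60 + 9) = 2 - 1*69 = 2 - 69 = -67)
7224/418626 + L(-494, 473)/50687 = 7224/418626 - 67/50687 = 7224*(1/418626) - 67*1/50687 = 1204/69771 - 67/50687 = 4334807/272037129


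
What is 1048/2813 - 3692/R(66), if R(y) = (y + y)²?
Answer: 1968689/12253428 ≈ 0.16066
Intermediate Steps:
R(y) = 4*y² (R(y) = (2*y)² = 4*y²)
1048/2813 - 3692/R(66) = 1048/2813 - 3692/(4*66²) = 1048*(1/2813) - 3692/(4*4356) = 1048/2813 - 3692/17424 = 1048/2813 - 3692*1/17424 = 1048/2813 - 923/4356 = 1968689/12253428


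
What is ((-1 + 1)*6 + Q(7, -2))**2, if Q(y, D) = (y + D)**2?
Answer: 625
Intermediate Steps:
Q(y, D) = (D + y)**2
((-1 + 1)*6 + Q(7, -2))**2 = ((-1 + 1)*6 + (-2 + 7)**2)**2 = (0*6 + 5**2)**2 = (0 + 25)**2 = 25**2 = 625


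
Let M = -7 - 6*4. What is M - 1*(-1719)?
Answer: 1688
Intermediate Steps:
M = -31 (M = -7 - 24 = -31)
M - 1*(-1719) = -31 - 1*(-1719) = -31 + 1719 = 1688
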